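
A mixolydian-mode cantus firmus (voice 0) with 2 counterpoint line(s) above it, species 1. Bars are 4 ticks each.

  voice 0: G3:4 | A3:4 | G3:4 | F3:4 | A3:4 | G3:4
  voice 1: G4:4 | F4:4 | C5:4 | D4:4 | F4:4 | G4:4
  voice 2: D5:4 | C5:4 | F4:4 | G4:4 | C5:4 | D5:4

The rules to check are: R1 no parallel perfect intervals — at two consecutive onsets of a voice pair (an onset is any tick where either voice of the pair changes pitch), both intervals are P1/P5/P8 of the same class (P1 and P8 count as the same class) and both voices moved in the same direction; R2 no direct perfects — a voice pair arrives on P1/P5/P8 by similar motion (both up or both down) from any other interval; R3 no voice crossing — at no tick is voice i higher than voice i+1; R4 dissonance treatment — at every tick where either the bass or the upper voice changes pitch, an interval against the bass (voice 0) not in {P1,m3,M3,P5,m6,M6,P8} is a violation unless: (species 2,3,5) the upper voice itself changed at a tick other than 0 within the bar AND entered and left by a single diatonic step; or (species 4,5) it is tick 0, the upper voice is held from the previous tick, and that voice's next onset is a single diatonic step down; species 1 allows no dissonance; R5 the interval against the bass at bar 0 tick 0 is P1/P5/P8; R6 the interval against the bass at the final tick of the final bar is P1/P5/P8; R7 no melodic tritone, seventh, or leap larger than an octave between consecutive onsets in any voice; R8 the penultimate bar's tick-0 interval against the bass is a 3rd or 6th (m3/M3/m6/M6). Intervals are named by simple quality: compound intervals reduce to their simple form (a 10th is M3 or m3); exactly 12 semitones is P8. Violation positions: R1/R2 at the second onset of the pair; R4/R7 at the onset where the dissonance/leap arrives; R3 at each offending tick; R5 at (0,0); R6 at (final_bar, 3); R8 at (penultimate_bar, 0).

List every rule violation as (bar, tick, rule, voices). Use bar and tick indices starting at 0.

bar 0: v0=G3 v1=G4 v2=D5 downbeat P5
bar 1: v0=A3 v1=F4 v2=C5 downbeat m3
bar 2: v0=G3 v1=C5 v2=F4 downbeat m7
bar 3: v0=F3 v1=D4 v2=G4 downbeat M2
bar 4: v0=A3 v1=F4 v2=C5 downbeat m3
bar 5: v0=G3 v1=G4 v2=D5 downbeat P5
  -> R1 @ bar 1 tick 0 v(1, 2): G4/D5 P5 -> F4/C5 P5 similar
  -> R3 @ bar 2 tick 0 v(1, 2): C5 above F4
  -> R4 @ bar 2 tick 0 v(0, 1): G3/C5 P4 untreated
  -> R4 @ bar 2 tick 0 v(0, 2): G3/F4 m7 untreated
  -> R3 @ bar 2 tick 1 v(1, 2): C5 above F4
  -> R3 @ bar 2 tick 2 v(1, 2): C5 above F4
  -> R3 @ bar 2 tick 3 v(1, 2): C5 above F4
  -> R4 @ bar 3 tick 0 v(0, 2): F3/G4 M2 untreated
  -> R7 @ bar 3 tick 0 v(1,): C5->D4 leap 10st
  -> R2 @ bar 4 tick 0 v(1, 2): D4/G4 P4 -> F4/C5 P5 similar
  -> R1 @ bar 5 tick 0 v(1, 2): F4/C5 P5 -> G4/D5 P5 similar

(1, 0, R1, (1, 2))
(2, 0, R3, (1, 2))
(2, 0, R4, (0, 1))
(2, 0, R4, (0, 2))
(2, 1, R3, (1, 2))
(2, 2, R3, (1, 2))
(2, 3, R3, (1, 2))
(3, 0, R4, (0, 2))
(3, 0, R7, (1,))
(4, 0, R2, (1, 2))
(5, 0, R1, (1, 2))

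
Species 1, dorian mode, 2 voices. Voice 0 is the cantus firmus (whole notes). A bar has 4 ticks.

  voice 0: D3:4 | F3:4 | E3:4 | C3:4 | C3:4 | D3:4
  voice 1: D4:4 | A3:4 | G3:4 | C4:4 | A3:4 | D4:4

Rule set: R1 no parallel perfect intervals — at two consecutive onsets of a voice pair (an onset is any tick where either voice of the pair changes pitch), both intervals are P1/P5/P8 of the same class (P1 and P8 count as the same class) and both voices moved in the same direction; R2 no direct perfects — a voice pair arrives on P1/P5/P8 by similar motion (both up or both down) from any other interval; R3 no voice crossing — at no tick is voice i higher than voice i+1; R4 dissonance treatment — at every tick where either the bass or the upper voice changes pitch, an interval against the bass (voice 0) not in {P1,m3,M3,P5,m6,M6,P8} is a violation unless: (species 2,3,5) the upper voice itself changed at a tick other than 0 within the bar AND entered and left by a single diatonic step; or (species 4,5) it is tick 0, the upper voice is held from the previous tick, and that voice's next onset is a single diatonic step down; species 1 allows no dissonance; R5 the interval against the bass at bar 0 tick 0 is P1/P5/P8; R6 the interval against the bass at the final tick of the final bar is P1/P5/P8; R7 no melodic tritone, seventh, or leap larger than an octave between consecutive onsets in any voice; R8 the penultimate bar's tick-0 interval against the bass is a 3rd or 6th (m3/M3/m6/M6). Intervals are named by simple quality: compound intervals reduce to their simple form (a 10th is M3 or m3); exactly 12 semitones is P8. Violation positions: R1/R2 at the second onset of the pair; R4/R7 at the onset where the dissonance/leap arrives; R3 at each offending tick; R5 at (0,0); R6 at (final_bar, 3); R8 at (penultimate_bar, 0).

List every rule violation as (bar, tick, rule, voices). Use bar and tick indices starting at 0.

(5, 0, R2, (0, 1))

bar 0: v0=D3 v1=D4 downbeat P8
bar 1: v0=F3 v1=A3 downbeat M3
bar 2: v0=E3 v1=G3 downbeat m3
bar 3: v0=C3 v1=C4 downbeat P8
bar 4: v0=C3 v1=A3 downbeat M6
bar 5: v0=D3 v1=D4 downbeat P8
  -> R2 @ bar 5 tick 0 v(0, 1): C3/A3 M6 -> D3/D4 P8 similar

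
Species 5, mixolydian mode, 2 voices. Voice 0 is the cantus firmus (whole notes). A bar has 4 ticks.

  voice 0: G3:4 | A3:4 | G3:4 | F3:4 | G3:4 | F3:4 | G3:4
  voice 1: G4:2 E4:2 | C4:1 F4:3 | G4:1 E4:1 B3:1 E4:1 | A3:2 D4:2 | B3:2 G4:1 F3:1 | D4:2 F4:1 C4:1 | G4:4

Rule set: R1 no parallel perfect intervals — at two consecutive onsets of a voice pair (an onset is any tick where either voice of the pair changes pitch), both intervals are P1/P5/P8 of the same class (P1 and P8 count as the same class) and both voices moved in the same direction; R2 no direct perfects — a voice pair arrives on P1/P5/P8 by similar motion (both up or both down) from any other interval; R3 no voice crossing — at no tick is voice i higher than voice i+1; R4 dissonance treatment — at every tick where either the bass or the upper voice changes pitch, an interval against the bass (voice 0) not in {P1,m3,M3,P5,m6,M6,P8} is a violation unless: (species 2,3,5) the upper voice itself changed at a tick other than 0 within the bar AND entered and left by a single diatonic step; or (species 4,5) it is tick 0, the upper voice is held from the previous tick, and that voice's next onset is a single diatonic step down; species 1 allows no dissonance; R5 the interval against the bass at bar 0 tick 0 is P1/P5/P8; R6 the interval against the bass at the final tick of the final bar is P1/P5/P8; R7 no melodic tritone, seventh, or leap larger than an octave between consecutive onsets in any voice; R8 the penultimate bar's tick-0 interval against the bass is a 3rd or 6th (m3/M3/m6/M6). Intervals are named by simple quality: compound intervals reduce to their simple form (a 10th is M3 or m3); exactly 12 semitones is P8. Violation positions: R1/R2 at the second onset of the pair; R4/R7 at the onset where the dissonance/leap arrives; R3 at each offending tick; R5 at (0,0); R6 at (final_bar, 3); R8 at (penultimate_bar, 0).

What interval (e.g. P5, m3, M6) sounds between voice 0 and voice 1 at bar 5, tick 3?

voice 0=F3 voice 1=C4 -> P5

P5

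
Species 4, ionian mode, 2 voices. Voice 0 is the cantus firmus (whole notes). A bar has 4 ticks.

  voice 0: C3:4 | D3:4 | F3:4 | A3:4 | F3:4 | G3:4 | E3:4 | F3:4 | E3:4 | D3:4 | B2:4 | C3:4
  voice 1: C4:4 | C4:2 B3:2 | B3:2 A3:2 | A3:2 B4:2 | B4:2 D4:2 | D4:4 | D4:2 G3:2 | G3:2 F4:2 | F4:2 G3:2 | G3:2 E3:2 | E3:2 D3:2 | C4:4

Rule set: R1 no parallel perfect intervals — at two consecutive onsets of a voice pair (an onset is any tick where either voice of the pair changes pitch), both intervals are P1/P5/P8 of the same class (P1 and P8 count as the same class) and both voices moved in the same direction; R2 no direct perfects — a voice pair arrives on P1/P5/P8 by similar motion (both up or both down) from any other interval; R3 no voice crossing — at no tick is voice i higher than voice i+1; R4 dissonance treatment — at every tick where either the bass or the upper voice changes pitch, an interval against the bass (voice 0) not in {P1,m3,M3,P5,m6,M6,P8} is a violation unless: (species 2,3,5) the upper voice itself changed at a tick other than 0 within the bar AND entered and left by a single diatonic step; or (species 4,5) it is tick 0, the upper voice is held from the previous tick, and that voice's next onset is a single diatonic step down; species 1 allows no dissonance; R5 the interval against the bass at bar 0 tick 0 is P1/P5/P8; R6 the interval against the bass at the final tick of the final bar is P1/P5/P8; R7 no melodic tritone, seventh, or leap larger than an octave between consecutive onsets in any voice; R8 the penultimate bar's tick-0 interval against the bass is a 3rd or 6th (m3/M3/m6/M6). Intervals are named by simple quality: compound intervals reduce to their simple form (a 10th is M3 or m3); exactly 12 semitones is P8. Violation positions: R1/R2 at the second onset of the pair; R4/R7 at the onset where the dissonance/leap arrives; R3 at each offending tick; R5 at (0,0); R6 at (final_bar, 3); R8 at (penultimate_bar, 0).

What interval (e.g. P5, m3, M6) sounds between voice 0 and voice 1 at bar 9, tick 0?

P4

voice 0=D3 voice 1=G3 -> P4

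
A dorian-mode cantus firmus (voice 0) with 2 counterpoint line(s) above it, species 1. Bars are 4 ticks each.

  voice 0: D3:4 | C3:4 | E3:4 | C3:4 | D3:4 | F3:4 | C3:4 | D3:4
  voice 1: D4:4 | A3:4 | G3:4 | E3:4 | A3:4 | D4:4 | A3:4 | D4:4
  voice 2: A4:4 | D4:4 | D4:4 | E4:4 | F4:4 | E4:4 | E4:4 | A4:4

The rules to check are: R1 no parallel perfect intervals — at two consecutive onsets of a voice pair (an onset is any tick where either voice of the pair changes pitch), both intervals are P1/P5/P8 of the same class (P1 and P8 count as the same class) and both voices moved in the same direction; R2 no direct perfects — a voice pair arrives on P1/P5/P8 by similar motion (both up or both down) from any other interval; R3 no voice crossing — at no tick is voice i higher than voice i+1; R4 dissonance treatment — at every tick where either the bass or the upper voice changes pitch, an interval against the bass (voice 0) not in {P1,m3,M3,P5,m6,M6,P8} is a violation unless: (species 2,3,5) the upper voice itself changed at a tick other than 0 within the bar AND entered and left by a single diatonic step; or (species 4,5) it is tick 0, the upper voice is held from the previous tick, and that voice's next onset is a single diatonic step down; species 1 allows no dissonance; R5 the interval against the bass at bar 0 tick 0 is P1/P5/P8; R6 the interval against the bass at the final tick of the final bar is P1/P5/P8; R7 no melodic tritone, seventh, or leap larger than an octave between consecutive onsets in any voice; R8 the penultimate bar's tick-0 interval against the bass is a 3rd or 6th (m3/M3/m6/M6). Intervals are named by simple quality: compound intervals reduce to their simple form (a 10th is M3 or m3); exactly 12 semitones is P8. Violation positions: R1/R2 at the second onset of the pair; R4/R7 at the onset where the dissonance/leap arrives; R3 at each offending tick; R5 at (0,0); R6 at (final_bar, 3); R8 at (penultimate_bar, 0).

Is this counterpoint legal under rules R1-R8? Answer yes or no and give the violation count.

bar 0: v0=D3 v1=D4 v2=A4 (P5)
bar 1: v0=C3 v1=A3 v2=D4 (M2)
bar 2: v0=E3 v1=G3 v2=D4 (m7)
bar 3: v0=C3 v1=E3 v2=E4 (M3)
bar 4: v0=D3 v1=A3 v2=F4 (m3)
bar 5: v0=F3 v1=D4 v2=E4 (M7)
bar 6: v0=C3 v1=A3 v2=E4 (M3)
bar 7: v0=D3 v1=D4 v2=A4 (P5)
  R4 @ bar1.0: C3/D4 M2 untreated
  R4 @ bar2.0: E3/D4 m7 untreated
  R2 @ bar4.0: C3/E3 M3 -> D3/A3 P5 similar
  R4 @ bar5.0: F3/E4 M7 untreated
  R1 @ bar7.0: A3/E4 P5 -> D4/A4 P5 similar
  R2 @ bar7.0: C3/A3 M6 -> D3/D4 P8 similar
  R2 @ bar7.0: C3/E4 M3 -> D3/A4 P5 similar

No (7 violations)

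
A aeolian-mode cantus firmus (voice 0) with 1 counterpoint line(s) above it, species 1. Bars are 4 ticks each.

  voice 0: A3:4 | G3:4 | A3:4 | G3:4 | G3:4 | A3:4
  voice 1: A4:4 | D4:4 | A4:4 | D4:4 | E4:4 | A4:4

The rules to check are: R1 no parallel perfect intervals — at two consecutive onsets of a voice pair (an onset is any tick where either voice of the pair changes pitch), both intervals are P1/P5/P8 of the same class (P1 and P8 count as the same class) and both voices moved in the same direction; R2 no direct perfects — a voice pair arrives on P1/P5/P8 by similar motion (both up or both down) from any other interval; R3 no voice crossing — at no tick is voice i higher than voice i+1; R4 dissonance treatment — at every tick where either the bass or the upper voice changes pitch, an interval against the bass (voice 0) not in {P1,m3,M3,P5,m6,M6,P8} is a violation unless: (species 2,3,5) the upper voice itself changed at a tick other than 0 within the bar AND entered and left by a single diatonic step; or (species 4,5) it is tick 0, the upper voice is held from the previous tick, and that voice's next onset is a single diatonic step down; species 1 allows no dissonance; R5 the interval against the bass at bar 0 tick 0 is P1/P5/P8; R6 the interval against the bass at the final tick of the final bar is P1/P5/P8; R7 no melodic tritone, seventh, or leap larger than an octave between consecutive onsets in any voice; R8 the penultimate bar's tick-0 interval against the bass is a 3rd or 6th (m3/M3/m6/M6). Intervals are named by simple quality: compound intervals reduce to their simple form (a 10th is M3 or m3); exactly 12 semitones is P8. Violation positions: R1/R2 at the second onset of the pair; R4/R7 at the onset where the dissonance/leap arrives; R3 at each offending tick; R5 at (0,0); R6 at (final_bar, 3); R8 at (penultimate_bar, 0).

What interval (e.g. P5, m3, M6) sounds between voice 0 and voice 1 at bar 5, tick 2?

P8

voice 0=A3 voice 1=A4 -> P8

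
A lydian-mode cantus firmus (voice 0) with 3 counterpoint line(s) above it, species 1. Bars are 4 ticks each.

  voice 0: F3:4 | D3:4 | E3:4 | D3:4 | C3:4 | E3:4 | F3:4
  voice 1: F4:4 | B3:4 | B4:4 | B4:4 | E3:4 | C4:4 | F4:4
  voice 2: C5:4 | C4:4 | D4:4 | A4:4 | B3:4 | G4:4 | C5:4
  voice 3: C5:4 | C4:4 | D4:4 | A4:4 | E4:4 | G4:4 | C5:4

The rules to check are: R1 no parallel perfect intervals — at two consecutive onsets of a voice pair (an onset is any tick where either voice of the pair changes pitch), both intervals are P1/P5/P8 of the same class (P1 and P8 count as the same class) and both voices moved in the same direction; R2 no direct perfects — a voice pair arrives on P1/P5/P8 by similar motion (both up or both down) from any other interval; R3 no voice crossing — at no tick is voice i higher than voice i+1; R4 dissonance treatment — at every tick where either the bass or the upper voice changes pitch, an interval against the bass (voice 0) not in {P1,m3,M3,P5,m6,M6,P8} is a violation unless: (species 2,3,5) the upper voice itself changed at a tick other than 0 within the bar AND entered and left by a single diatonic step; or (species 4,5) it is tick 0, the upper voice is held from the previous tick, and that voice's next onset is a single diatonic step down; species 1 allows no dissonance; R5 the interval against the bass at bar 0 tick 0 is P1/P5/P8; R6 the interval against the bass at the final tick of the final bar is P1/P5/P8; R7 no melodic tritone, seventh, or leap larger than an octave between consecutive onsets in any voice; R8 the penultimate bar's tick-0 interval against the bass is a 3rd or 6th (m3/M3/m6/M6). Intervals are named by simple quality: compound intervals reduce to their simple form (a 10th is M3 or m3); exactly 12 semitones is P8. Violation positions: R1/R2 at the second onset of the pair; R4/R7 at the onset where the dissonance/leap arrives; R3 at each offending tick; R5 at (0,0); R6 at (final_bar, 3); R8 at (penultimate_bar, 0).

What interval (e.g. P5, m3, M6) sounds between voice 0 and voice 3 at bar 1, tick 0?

m7

voice 0=D3 voice 3=C4 -> m7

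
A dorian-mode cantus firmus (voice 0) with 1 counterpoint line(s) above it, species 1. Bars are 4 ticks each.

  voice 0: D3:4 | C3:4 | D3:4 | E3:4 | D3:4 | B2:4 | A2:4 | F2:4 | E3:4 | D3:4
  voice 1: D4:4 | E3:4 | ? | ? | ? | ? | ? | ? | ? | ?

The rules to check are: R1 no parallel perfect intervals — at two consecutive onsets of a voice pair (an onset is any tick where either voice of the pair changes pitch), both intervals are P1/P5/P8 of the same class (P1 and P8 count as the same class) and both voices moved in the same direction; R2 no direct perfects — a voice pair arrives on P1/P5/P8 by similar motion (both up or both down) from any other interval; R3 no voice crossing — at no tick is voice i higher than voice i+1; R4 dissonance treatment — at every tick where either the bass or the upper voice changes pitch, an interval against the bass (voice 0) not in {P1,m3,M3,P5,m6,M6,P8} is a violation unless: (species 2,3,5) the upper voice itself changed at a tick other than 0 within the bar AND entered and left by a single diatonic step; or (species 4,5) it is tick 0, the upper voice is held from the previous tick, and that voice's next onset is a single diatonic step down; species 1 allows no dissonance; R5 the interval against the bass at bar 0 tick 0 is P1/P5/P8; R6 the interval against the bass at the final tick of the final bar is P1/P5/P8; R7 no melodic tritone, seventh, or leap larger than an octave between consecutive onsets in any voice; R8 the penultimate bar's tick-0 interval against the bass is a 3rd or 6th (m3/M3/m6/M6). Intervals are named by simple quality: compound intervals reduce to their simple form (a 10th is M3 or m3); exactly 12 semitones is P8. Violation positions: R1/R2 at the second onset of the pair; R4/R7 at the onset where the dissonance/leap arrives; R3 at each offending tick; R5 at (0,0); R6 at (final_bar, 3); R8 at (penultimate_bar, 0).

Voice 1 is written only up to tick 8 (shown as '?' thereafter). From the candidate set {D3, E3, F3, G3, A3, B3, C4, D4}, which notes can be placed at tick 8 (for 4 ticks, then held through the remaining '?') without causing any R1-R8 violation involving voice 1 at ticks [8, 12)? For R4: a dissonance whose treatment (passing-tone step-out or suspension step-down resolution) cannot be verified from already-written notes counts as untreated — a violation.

D3: legal
E3: violates R4
F3: legal
G3: violates R4
A3: violates R2
B3: legal
C4: violates R4
D4: violates R2,R7

{B3, D3, F3}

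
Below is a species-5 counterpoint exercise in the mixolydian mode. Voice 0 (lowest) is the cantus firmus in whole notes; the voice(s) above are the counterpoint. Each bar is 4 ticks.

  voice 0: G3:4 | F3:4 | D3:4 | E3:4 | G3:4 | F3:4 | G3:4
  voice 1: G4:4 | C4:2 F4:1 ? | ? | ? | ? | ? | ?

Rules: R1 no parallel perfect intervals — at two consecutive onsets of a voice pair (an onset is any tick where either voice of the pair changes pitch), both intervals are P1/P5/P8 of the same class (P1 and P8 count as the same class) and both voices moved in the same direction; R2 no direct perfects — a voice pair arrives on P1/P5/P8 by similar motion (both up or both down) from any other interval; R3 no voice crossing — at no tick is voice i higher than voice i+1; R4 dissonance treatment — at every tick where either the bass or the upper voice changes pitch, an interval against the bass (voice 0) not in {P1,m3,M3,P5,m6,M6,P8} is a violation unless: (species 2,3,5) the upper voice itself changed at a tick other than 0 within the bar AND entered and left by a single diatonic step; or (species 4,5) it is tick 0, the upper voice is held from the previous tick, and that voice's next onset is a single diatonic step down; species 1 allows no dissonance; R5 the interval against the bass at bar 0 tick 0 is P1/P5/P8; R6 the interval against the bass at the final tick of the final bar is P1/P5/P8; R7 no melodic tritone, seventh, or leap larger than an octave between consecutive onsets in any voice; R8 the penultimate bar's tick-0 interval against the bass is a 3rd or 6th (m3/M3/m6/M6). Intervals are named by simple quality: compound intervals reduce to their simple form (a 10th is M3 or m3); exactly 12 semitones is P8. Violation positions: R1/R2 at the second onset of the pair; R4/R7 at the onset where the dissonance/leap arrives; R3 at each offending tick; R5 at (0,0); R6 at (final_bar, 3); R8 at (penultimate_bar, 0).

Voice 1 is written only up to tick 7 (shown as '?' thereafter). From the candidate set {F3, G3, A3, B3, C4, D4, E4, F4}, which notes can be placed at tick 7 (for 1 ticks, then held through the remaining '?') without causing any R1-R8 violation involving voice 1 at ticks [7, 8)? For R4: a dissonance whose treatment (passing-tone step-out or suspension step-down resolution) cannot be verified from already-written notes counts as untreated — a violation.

F3: legal
G3: violates R4,R7
A3: legal
B3: violates R4,R7
C4: legal
D4: legal
E4: violates R4
F4: legal

{A3, C4, D4, F3, F4}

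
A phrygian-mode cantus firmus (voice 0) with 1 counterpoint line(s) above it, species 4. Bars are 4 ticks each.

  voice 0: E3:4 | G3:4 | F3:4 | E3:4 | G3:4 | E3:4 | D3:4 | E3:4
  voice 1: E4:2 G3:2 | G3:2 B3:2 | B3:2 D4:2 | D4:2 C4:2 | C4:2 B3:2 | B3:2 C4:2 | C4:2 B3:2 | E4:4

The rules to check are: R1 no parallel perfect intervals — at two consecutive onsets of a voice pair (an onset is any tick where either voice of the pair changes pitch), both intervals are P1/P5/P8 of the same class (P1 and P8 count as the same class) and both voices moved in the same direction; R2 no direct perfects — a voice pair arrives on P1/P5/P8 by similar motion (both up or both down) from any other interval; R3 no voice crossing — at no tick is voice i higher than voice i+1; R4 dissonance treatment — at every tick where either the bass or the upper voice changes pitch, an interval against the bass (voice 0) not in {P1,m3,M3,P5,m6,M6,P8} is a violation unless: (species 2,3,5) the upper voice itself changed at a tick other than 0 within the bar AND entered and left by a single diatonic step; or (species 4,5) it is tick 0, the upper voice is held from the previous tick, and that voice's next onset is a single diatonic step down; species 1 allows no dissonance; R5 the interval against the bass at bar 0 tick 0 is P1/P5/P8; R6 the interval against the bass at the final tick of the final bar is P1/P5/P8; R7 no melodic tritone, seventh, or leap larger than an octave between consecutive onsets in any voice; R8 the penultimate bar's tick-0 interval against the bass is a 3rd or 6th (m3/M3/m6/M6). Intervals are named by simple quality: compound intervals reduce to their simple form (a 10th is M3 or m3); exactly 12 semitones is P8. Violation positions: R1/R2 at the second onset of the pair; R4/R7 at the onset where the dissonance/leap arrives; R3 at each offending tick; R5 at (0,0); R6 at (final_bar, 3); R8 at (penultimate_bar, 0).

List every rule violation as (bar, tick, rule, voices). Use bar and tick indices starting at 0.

(2, 0, R4, (0, 1))
(6, 0, R8, (0, 1))
(7, 0, R2, (0, 1))

bar 0: v0=E3 v1=E4 downbeat P8
bar 1: v0=G3 v1=G3 downbeat P1
bar 2: v0=F3 v1=B3 downbeat TT
bar 3: v0=E3 v1=D4 downbeat m7
bar 4: v0=G3 v1=C4 downbeat P4
bar 5: v0=E3 v1=B3 downbeat P5
bar 6: v0=D3 v1=C4 downbeat m7
bar 7: v0=E3 v1=E4 downbeat P8
  -> R4 @ bar 2 tick 0 v(0, 1): F3/B3 TT untreated
  -> R8 @ bar 6 tick 0 v(0, 1): penult m7 not 3rd/6th
  -> R2 @ bar 7 tick 0 v(0, 1): D3/B3 M6 -> E3/E4 P8 similar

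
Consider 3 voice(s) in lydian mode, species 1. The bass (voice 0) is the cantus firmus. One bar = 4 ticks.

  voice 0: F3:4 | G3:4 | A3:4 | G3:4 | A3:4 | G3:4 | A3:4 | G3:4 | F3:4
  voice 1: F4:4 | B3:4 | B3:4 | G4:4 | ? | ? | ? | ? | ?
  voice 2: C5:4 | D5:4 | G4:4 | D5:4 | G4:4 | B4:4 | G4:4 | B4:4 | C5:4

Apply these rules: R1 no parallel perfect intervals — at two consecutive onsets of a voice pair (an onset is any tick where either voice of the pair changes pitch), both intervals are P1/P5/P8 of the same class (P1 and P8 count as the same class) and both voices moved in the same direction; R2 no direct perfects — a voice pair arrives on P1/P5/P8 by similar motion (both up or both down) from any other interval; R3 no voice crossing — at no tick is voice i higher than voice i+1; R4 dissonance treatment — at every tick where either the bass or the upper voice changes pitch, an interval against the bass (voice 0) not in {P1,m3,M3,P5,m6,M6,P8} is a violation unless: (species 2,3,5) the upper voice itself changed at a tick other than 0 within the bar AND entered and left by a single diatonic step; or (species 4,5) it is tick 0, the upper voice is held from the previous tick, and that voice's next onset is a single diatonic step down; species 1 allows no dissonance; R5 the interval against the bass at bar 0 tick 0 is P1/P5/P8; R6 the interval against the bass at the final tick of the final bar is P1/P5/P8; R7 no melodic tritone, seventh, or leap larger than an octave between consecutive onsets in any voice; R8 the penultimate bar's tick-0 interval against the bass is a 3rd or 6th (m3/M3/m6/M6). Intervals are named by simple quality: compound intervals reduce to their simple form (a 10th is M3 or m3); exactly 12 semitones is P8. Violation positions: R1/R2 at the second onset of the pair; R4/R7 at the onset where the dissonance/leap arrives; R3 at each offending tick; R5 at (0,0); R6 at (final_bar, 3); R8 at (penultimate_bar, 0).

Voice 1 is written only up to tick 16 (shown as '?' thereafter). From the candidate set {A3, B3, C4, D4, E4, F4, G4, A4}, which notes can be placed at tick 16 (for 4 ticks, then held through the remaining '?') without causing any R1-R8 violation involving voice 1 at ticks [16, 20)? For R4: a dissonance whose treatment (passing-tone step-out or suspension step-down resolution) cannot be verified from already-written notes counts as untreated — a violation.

{E4, F4}

A3: violates R7
B3: violates R4
C4: violates R1
D4: violates R4
E4: legal
F4: legal
G4: violates R4
A4: violates R1,R3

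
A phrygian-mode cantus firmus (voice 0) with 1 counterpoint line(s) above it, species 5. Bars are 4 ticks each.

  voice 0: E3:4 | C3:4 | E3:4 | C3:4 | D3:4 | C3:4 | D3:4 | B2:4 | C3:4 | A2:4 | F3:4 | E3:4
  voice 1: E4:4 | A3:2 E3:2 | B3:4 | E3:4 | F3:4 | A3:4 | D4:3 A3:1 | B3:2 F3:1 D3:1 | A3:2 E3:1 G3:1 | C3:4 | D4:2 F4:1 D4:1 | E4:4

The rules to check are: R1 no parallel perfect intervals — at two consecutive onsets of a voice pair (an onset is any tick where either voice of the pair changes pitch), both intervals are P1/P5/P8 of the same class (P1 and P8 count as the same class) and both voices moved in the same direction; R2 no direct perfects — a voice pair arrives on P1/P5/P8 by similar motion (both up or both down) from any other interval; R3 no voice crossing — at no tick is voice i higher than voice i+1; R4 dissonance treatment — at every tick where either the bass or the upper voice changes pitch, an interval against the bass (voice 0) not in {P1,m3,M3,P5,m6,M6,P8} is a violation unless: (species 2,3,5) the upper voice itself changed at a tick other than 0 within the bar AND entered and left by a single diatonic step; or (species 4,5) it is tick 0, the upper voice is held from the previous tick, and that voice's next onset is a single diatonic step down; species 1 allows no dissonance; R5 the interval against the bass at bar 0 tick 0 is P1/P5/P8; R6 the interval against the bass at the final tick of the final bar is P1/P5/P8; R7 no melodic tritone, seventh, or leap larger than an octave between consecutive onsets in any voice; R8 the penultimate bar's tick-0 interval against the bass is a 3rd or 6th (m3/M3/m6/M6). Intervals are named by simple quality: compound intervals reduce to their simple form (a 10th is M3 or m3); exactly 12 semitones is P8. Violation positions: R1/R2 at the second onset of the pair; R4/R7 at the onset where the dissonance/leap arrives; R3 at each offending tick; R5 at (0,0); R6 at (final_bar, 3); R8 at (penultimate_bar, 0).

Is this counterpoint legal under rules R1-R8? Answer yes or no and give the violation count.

No (5 violations)

bar 0: v0=E3 v1=E4 (P8)
bar 1: v0=C3 v1=A3 (M6)
bar 2: v0=E3 v1=B3 (P5)
bar 3: v0=C3 v1=E3 (M3)
bar 4: v0=D3 v1=F3 (m3)
bar 5: v0=C3 v1=A3 (M6)
bar 6: v0=D3 v1=D4 (P8)
bar 7: v0=B2 v1=B3 (P8)
bar 8: v0=C3 v1=A3 (M6)
bar 9: v0=A2 v1=C3 (m3)
bar 10: v0=F3 v1=D4 (M6)
bar 11: v0=E3 v1=E4 (P8)
  R2 @ bar2.0: C3/E3 M3 -> E3/B3 P5 similar
  R2 @ bar6.0: C3/A3 M6 -> D3/D4 P8 similar
  R4 @ bar7.2: B2/F3 TT untreated
  R7 @ bar7.2: B3->F3 leap 6st
  R7 @ bar10.0: C3->D4 leap 14st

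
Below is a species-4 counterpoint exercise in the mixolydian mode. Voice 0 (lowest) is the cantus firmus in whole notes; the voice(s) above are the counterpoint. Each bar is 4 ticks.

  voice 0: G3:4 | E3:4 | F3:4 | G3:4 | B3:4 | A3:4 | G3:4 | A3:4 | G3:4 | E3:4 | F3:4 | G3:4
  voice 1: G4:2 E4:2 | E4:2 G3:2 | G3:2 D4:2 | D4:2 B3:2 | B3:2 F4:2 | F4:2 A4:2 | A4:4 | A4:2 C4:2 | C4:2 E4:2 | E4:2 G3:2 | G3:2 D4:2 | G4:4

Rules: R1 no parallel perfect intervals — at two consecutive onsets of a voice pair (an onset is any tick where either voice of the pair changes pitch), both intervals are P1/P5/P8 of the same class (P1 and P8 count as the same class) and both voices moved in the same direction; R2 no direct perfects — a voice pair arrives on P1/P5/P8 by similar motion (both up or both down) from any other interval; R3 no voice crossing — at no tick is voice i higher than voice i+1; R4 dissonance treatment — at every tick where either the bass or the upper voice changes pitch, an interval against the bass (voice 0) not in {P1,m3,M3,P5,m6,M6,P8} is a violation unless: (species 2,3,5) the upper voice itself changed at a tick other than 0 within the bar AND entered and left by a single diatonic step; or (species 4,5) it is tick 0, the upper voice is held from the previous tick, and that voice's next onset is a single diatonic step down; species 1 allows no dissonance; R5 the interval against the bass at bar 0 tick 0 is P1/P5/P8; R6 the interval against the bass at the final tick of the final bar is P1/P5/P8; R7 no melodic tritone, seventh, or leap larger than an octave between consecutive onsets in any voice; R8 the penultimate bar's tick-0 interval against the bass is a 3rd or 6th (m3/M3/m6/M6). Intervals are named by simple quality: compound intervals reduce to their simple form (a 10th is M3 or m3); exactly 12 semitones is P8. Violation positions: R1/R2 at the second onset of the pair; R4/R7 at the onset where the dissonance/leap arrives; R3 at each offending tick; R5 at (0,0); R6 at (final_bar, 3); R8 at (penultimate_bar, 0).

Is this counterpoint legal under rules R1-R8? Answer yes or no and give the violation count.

bar 0: v0=G3 v1=G4 (P8)
bar 1: v0=E3 v1=E4 (P8)
bar 2: v0=F3 v1=G3 (M2)
bar 3: v0=G3 v1=D4 (P5)
bar 4: v0=B3 v1=B3 (P1)
bar 5: v0=A3 v1=F4 (m6)
bar 6: v0=G3 v1=A4 (M2)
bar 7: v0=A3 v1=A4 (P8)
bar 8: v0=G3 v1=C4 (P4)
bar 9: v0=E3 v1=E4 (P8)
bar 10: v0=F3 v1=G3 (M2)
bar 11: v0=G3 v1=G4 (P8)
  R4 @ bar2.0: F3/G3 M2 untreated
  R4 @ bar4.2: B3/F4 TT untreated
  R7 @ bar4.2: B3->F4 leap 6st
  R4 @ bar6.0: G3/A4 M2 untreated
  R4 @ bar8.0: G3/C4 P4 untreated
  R4 @ bar10.0: F3/G3 M2 untreated
  R8 @ bar10.0: penult M2 not 3rd/6th
  R2 @ bar11.0: F3/D4 M6 -> G3/G4 P8 similar

No (8 violations)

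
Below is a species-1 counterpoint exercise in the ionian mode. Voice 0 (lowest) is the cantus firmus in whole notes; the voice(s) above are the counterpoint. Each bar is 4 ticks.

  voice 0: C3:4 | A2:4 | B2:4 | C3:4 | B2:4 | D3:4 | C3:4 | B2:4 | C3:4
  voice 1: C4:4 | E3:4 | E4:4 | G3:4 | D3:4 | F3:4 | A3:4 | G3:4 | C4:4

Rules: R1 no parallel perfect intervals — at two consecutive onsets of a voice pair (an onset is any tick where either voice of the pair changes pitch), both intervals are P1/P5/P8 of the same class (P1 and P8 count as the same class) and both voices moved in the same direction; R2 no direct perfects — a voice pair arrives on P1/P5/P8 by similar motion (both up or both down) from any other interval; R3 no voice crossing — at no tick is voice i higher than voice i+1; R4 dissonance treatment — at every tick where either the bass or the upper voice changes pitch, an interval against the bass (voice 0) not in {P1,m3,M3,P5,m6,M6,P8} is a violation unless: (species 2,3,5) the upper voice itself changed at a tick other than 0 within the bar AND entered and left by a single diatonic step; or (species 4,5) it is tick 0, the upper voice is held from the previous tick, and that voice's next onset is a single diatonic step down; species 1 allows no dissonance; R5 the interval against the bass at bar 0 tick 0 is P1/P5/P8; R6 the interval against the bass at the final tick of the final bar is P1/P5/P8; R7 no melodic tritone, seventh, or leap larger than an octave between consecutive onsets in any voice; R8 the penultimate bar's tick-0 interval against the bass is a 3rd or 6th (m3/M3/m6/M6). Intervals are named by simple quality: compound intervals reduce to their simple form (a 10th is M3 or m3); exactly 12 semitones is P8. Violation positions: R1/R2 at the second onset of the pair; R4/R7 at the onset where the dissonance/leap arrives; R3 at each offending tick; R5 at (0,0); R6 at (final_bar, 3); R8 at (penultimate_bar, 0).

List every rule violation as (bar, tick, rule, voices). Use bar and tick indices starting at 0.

bar 0: v0=C3 v1=C4 downbeat P8
bar 1: v0=A2 v1=E3 downbeat P5
bar 2: v0=B2 v1=E4 downbeat P4
bar 3: v0=C3 v1=G3 downbeat P5
bar 4: v0=B2 v1=D3 downbeat m3
bar 5: v0=D3 v1=F3 downbeat m3
bar 6: v0=C3 v1=A3 downbeat M6
bar 7: v0=B2 v1=G3 downbeat m6
bar 8: v0=C3 v1=C4 downbeat P8
  -> R2 @ bar 1 tick 0 v(0, 1): C3/C4 P8 -> A2/E3 P5 similar
  -> R4 @ bar 2 tick 0 v(0, 1): B2/E4 P4 untreated
  -> R2 @ bar 8 tick 0 v(0, 1): B2/G3 m6 -> C3/C4 P8 similar

(1, 0, R2, (0, 1))
(2, 0, R4, (0, 1))
(8, 0, R2, (0, 1))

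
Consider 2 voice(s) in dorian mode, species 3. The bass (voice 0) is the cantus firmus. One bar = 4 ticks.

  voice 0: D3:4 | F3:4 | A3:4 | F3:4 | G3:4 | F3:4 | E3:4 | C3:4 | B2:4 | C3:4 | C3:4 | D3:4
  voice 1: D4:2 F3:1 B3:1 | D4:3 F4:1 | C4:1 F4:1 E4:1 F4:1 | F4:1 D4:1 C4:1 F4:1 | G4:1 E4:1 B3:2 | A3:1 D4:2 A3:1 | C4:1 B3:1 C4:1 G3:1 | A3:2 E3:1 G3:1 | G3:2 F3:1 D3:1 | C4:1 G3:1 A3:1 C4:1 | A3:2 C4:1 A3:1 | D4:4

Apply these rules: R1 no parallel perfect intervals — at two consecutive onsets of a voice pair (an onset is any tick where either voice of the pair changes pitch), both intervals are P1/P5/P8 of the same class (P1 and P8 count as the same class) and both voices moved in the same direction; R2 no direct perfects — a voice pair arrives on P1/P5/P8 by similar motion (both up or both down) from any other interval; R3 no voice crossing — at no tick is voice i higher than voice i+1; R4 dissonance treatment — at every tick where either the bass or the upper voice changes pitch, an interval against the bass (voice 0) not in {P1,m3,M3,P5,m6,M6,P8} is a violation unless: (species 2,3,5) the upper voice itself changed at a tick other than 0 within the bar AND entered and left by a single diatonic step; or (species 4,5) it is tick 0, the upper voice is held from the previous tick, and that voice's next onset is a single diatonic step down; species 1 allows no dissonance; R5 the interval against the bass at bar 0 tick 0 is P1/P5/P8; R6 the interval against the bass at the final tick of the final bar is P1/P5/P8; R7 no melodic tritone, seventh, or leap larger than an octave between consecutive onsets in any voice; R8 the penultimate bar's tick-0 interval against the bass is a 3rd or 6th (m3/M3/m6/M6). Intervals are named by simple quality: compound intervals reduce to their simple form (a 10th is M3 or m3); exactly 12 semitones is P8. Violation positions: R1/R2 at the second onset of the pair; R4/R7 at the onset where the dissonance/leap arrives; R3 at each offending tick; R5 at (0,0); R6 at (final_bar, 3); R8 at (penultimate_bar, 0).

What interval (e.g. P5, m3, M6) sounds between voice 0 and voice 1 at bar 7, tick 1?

voice 0=C3 voice 1=A3 -> M6

M6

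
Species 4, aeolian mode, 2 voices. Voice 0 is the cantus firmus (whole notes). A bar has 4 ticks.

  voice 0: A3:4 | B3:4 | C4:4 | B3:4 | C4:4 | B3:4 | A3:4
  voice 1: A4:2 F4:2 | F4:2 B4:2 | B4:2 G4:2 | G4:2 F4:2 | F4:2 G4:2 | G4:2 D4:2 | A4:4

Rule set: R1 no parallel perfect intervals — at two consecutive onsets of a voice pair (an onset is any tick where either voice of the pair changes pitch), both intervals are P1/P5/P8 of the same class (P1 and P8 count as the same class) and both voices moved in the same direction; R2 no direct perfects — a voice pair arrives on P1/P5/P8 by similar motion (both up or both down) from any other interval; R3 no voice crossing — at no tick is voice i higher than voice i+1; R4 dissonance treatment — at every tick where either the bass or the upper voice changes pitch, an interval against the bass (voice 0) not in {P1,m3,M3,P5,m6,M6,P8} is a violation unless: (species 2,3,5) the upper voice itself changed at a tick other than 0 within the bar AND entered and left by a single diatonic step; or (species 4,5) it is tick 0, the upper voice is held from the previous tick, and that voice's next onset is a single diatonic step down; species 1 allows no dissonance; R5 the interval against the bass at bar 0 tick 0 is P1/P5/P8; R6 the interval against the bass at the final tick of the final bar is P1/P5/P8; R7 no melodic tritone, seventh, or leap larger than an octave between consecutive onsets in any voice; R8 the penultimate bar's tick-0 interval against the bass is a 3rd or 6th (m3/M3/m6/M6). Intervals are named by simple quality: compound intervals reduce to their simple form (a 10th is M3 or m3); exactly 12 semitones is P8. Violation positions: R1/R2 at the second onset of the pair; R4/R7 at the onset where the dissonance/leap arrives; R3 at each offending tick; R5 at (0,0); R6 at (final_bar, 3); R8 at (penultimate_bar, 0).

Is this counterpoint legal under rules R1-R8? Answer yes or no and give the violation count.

No (5 violations)

bar 0: v0=A3 v1=A4 (P8)
bar 1: v0=B3 v1=F4 (TT)
bar 2: v0=C4 v1=B4 (M7)
bar 3: v0=B3 v1=G4 (m6)
bar 4: v0=C4 v1=F4 (P4)
bar 5: v0=B3 v1=G4 (m6)
bar 6: v0=A3 v1=A4 (P8)
  R4 @ bar1.0: B3/F4 TT untreated
  R7 @ bar1.2: F4->B4 leap 6st
  R4 @ bar2.0: C4/B4 M7 untreated
  R4 @ bar3.2: B3/F4 TT untreated
  R4 @ bar4.0: C4/F4 P4 untreated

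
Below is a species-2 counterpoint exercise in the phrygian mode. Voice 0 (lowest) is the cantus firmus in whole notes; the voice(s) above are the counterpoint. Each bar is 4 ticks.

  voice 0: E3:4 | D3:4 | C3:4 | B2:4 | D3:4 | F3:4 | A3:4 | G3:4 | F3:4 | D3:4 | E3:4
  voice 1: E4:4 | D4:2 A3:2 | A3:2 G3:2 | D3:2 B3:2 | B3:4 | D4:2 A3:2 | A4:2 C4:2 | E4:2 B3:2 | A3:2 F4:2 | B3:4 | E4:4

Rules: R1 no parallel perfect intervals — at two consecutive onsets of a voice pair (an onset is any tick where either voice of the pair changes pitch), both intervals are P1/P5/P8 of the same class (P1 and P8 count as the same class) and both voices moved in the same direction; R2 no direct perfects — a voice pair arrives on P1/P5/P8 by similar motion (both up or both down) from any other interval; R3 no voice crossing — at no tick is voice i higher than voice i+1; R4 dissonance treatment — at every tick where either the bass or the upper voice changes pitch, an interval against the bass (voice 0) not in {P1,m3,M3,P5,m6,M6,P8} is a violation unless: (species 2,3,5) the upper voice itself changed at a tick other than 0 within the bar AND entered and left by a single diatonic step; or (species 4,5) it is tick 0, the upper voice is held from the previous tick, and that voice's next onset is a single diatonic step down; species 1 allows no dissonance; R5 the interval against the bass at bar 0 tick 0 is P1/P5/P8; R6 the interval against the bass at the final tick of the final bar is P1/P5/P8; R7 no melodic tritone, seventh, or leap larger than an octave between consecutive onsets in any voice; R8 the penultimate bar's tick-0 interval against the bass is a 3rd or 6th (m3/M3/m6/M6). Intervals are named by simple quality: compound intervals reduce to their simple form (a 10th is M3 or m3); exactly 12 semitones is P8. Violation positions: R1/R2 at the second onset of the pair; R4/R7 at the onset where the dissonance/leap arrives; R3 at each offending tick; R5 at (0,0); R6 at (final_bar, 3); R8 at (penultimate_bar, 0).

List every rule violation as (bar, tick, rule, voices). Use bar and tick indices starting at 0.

(1, 0, R1, (0, 1))
(6, 0, R2, (0, 1))
(9, 0, R7, (1,))
(10, 0, R2, (0, 1))

bar 0: v0=E3 v1=E4 downbeat P8
bar 1: v0=D3 v1=D4 downbeat P8
bar 2: v0=C3 v1=A3 downbeat M6
bar 3: v0=B2 v1=D3 downbeat m3
bar 4: v0=D3 v1=B3 downbeat M6
bar 5: v0=F3 v1=D4 downbeat M6
bar 6: v0=A3 v1=A4 downbeat P8
bar 7: v0=G3 v1=E4 downbeat M6
bar 8: v0=F3 v1=A3 downbeat M3
bar 9: v0=D3 v1=B3 downbeat M6
bar 10: v0=E3 v1=E4 downbeat P8
  -> R1 @ bar 1 tick 0 v(0, 1): E3/E4 P8 -> D3/D4 P8 similar
  -> R2 @ bar 6 tick 0 v(0, 1): F3/A3 M3 -> A3/A4 P8 similar
  -> R7 @ bar 9 tick 0 v(1,): F4->B3 leap 6st
  -> R2 @ bar 10 tick 0 v(0, 1): D3/B3 M6 -> E3/E4 P8 similar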